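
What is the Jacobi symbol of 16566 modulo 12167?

1

Reduce the numerator: 16566 ≡ 4399 (mod 12167), so (16566/12167) = (4399/12167).
Both 4399 ≡ 3 and 12167 ≡ 3 (mod 4), so reciprocity gives (4399/12167) = -(12167/4399). Reduce: 12167 ≡ 3369 (mod 4399). Now have -(3369/4399).
3369 ≡ 1 (mod 4), so quadratic reciprocity gives (3369/4399) = (4399/3369). Reduce: 4399 ≡ 1030 (mod 3369). Now have -(1030/3369).
Factor out 2: 1030 = 2·515. Since 3369 ≡ 1 (mod 8), (2/3369) = +1. Now have -(515/3369).
3369 ≡ 1 (mod 4), so quadratic reciprocity gives (515/3369) = (3369/515). Reduce: 3369 ≡ 279 (mod 515). Now have -(279/515).
Both 279 ≡ 3 and 515 ≡ 3 (mod 4), so reciprocity gives (279/515) = -(515/279). Reduce: 515 ≡ 236 (mod 279). Now have (236/279).
Factor out 2: 236 = 2^2·59. Since 279 ≡ 7 (mod 8), (2/279) = +1, and (2/279)^2 = +1. Now have (59/279).
Both 59 ≡ 3 and 279 ≡ 3 (mod 4), so reciprocity gives (59/279) = -(279/59). Reduce: 279 ≡ 43 (mod 59). Now have -(43/59).
Both 43 ≡ 3 and 59 ≡ 3 (mod 4), so reciprocity gives (43/59) = -(59/43). Reduce: 59 ≡ 16 (mod 43). Now have (16/43).
Factor out 2: 16 = 2^4. Since 43 ≡ 3 (mod 8), (2/43) = -1, and (2/43)^4 = +1. Now have (1/43).
(1/43) = 1. Collecting the sign factors: 1.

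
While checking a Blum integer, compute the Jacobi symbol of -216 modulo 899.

Reduce the numerator: -216 ≡ 683 (mod 899), so (-216|899) = (683|899).
Both 683 ≡ 3 and 899 ≡ 3 (mod 4), so reciprocity gives (683|899) = -(899|683). Reduce: 899 ≡ 216 (mod 683). Now have -(216|683).
Factor out 2: 216 = 2^3·27. Since 683 ≡ 3 (mod 8), (2|683) = -1, and (2|683)^3 = -1. Now have (27|683).
Both 27 ≡ 3 and 683 ≡ 3 (mod 4), so reciprocity gives (27|683) = -(683|27). Reduce: 683 ≡ 8 (mod 27). Now have -(8|27).
Factor out 2: 8 = 2^3. Since 27 ≡ 3 (mod 8), (2|27) = -1, and (2|27)^3 = -1. Now have (1|27).
(1|27) = 1. Collecting the sign factors: 1.

1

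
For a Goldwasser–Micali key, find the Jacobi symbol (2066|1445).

(2066|1445)
  = (621|1445)    [2066 ≡ 621 mod 1445]
  = (1445|621)    [QR: 621 ≡ 1 mod 4, sign kept]
  = (203|621)    [1445 ≡ 203 mod 621]
  = (621|203)    [QR: 621 ≡ 1 mod 4, sign kept]
  = (12|203)    [621 ≡ 12 mod 203]
  = (3|203)    [203 ≡ 3 mod 8 ⇒ (2|203)^2 = +1]
  = -(203|3)    [QR: both ≡ 3 mod 4, sign flips]
  = -(2|3)    [203 ≡ 2 mod 3]
  = (1|3)    [3 ≡ 3 mod 8 ⇒ (2|3) = -1]
  = 1    [(1|3) = 1]

1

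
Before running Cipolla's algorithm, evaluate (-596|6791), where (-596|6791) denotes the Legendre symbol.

Reduce the numerator: -596 ≡ 6195 (mod 6791), so (-596|6791) = (6195|6791).
Both 6195 ≡ 3 and 6791 ≡ 3 (mod 4), so reciprocity gives (6195|6791) = -(6791|6195). Reduce: 6791 ≡ 596 (mod 6195). Now have -(596|6195).
Factor out 2: 596 = 2^2·149. Since 6195 ≡ 3 (mod 8), (2|6195) = -1, and (2|6195)^2 = +1. Now have -(149|6195).
149 ≡ 1 (mod 4), so quadratic reciprocity gives (149|6195) = (6195|149). Reduce: 6195 ≡ 86 (mod 149). Now have -(86|149).
Factor out 2: 86 = 2·43. Since 149 ≡ 5 (mod 8), (2|149) = -1. Now have (43|149).
149 ≡ 1 (mod 4), so quadratic reciprocity gives (43|149) = (149|43). Reduce: 149 ≡ 20 (mod 43). Now have (20|43).
Factor out 2: 20 = 2^2·5. Since 43 ≡ 3 (mod 8), (2|43) = -1, and (2|43)^2 = +1. Now have (5|43).
5 ≡ 1 (mod 4), so quadratic reciprocity gives (5|43) = (43|5). Reduce: 43 ≡ 3 (mod 5). Now have (3|5).
5 ≡ 1 (mod 4), so quadratic reciprocity gives (3|5) = (5|3). Reduce: 5 ≡ 2 (mod 3). Now have (2|3).
Factor out 2: 2 = 2. Since 3 ≡ 3 (mod 8), (2|3) = -1. Now have -(1|3).
(1|3) = 1. Collecting the sign factors: -1.

-1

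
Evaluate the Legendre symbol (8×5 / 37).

By multiplicativity, (8·5 / 37) = (8 / 37)·(5 / 37).
First factor (8 / 37):
Factor out 2: 8 = 2^3. Since 37 ≡ 5 (mod 8), (2 / 37) = -1, and (2 / 37)^3 = -1. Now have -(1 / 37).
(1 / 37) = 1. Collecting the sign factors: -1.
Second factor (5 / 37):
5 ≡ 1 (mod 4), so quadratic reciprocity gives (5 / 37) = (37 / 5). Reduce: 37 ≡ 2 (mod 5). Now have (2 / 5).
Factor out 2: 2 = 2. Since 5 ≡ 5 (mod 8), (2 / 5) = -1. Now have -(1 / 5).
(1 / 5) = 1. Collecting the sign factors: -1.
Product: (-1)·(-1) = 1.

1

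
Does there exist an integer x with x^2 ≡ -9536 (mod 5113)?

yes

Pull out -1: (-9536/5113) = (-1/5113)·(9536/5113). Since 5113 ≡ 1 (mod 4), (-1/5113) = +1. Now have (9536/5113).
Reduce the numerator: 9536 ≡ 4423 (mod 5113), so (9536/5113) = (4423/5113).
5113 ≡ 1 (mod 4), so quadratic reciprocity gives (4423/5113) = (5113/4423). Reduce: 5113 ≡ 690 (mod 4423). Now have (690/4423).
Factor out 2: 690 = 2·345. Since 4423 ≡ 7 (mod 8), (2/4423) = +1. Now have (345/4423).
345 ≡ 1 (mod 4), so quadratic reciprocity gives (345/4423) = (4423/345). Reduce: 4423 ≡ 283 (mod 345). Now have (283/345).
345 ≡ 1 (mod 4), so quadratic reciprocity gives (283/345) = (345/283). Reduce: 345 ≡ 62 (mod 283). Now have (62/283).
Factor out 2: 62 = 2·31. Since 283 ≡ 3 (mod 8), (2/283) = -1. Now have -(31/283).
Both 31 ≡ 3 and 283 ≡ 3 (mod 4), so reciprocity gives (31/283) = -(283/31). Reduce: 283 ≡ 4 (mod 31). Now have (4/31).
Factor out 2: 4 = 2^2. Since 31 ≡ 7 (mod 8), (2/31) = +1, and (2/31)^2 = +1. Now have (1/31).
(1/31) = 1. Collecting the sign factors: 1.
The Legendre symbol is 1, so x^2 ≡ -9536 (mod 5113) has solution.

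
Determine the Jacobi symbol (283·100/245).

By multiplicativity, (283·100/245) = (283/245)·(100/245).
First factor (283/245):
Reduce the numerator: 283 ≡ 38 (mod 245), so (283/245) = (38/245).
Factor out 2: 38 = 2·19. Since 245 ≡ 5 (mod 8), (2/245) = -1. Now have -(19/245).
245 ≡ 1 (mod 4), so quadratic reciprocity gives (19/245) = (245/19). Reduce: 245 ≡ 17 (mod 19). Now have -(17/19).
17 ≡ 1 (mod 4), so quadratic reciprocity gives (17/19) = (19/17). Reduce: 19 ≡ 2 (mod 17). Now have -(2/17).
Factor out 2: 2 = 2. Since 17 ≡ 1 (mod 8), (2/17) = +1. Now have -(1/17).
(1/17) = 1. Collecting the sign factors: -1.
Second factor (100/245):
Factor out 2: 100 = 2^2·25. Since 245 ≡ 5 (mod 8), (2/245) = -1, and (2/245)^2 = +1. Now have (25/245).
25 ≡ 1 (mod 4), so quadratic reciprocity gives (25/245) = (245/25). Reduce: 245 ≡ 20 (mod 25). Now have (20/25).
Factor out 2: 20 = 2^2·5. Since 25 ≡ 1 (mod 8), (2/25) = +1, and (2/25)^2 = +1. Now have (5/25).
5 ≡ 1 (mod 4), so quadratic reciprocity gives (5/25) = (25/5). Reduce: 25 ≡ 0 (mod 5). Now have (0/5).
The numerator is now 0 with denominator 5 > 1: the symbol is 0.
Product: (-1)·(0) = 0.

0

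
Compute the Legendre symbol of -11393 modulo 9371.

-1

(-11393/9371)
  = -(11393/9371)    [9371 ≡ 3 mod 4 ⇒ (-1/9371) = -1]
  = -(2022/9371)    [11393 ≡ 2022 mod 9371]
  = (1011/9371)    [9371 ≡ 3 mod 8 ⇒ (2/9371) = -1]
  = -(9371/1011)    [QR: both ≡ 3 mod 4, sign flips]
  = -(272/1011)    [9371 ≡ 272 mod 1011]
  = -(17/1011)    [1011 ≡ 3 mod 8 ⇒ (2/1011)^4 = +1]
  = -(1011/17)    [QR: 17 ≡ 1 mod 4, sign kept]
  = -(8/17)    [1011 ≡ 8 mod 17]
  = -(1/17)    [17 ≡ 1 mod 8 ⇒ (2/17)^3 = +1]
  = -1    [(1/17) = 1]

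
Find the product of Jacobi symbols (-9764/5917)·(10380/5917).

-1

By multiplicativity, (-9764·10380/5917) = (-9764/5917)·(10380/5917).
First factor (-9764/5917):
(-9764/5917)
  = (2070/5917)    [-9764 ≡ 2070 mod 5917]
  = -(1035/5917)    [5917 ≡ 5 mod 8 ⇒ (2/5917) = -1]
  = -(5917/1035)    [QR: 5917 ≡ 1 mod 4, sign kept]
  = -(742/1035)    [5917 ≡ 742 mod 1035]
  = (371/1035)    [1035 ≡ 3 mod 8 ⇒ (2/1035) = -1]
  = -(1035/371)    [QR: both ≡ 3 mod 4, sign flips]
  = -(293/371)    [1035 ≡ 293 mod 371]
  = -(371/293)    [QR: 293 ≡ 1 mod 4, sign kept]
  = -(78/293)    [371 ≡ 78 mod 293]
  = (39/293)    [293 ≡ 5 mod 8 ⇒ (2/293) = -1]
  = (293/39)    [QR: 293 ≡ 1 mod 4, sign kept]
  = (20/39)    [293 ≡ 20 mod 39]
  = (5/39)    [39 ≡ 7 mod 8 ⇒ (2/39)^2 = +1]
  = (39/5)    [QR: 5 ≡ 1 mod 4, sign kept]
  = (4/5)    [39 ≡ 4 mod 5]
  = (1/5)    [5 ≡ 5 mod 8 ⇒ (2/5)^2 = +1]
  = 1    [(1/5) = 1]
Second factor (10380/5917):
(10380/5917)
  = (4463/5917)    [10380 ≡ 4463 mod 5917]
  = (5917/4463)    [QR: 5917 ≡ 1 mod 4, sign kept]
  = (1454/4463)    [5917 ≡ 1454 mod 4463]
  = (727/4463)    [4463 ≡ 7 mod 8 ⇒ (2/4463) = +1]
  = -(4463/727)    [QR: both ≡ 3 mod 4, sign flips]
  = -(101/727)    [4463 ≡ 101 mod 727]
  = -(727/101)    [QR: 101 ≡ 1 mod 4, sign kept]
  = -(20/101)    [727 ≡ 20 mod 101]
  = -(5/101)    [101 ≡ 5 mod 8 ⇒ (2/101)^2 = +1]
  = -(101/5)    [QR: 5 ≡ 1 mod 4, sign kept]
  = -(1/5)    [101 ≡ 1 mod 5]
  = -1    [(1/5) = 1]
Product: (1)·(-1) = -1.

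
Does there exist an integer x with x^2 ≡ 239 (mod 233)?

no

(239/233)
  = (6/233)    [239 ≡ 6 mod 233]
  = (3/233)    [233 ≡ 1 mod 8 ⇒ (2/233) = +1]
  = (233/3)    [QR: 233 ≡ 1 mod 4, sign kept]
  = (2/3)    [233 ≡ 2 mod 3]
  = -(1/3)    [3 ≡ 3 mod 8 ⇒ (2/3) = -1]
  = -1    [(1/3) = 1]
(239/233) = -1, and 233 is prime, so 239 is not a quadratic residue mod 233.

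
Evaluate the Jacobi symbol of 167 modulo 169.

(167|169)
  = (169|167)    [QR: 169 ≡ 1 mod 4, sign kept]
  = (2|167)    [169 ≡ 2 mod 167]
  = (1|167)    [167 ≡ 7 mod 8 ⇒ (2|167) = +1]
  = 1    [(1|167) = 1]

1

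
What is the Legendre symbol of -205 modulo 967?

(-205 / 967)
  = (762 / 967)    [-205 ≡ 762 mod 967]
  = (381 / 967)    [967 ≡ 7 mod 8 ⇒ (2 / 967) = +1]
  = (967 / 381)    [QR: 381 ≡ 1 mod 4, sign kept]
  = (205 / 381)    [967 ≡ 205 mod 381]
  = (381 / 205)    [QR: 205 ≡ 1 mod 4, sign kept]
  = (176 / 205)    [381 ≡ 176 mod 205]
  = (11 / 205)    [205 ≡ 5 mod 8 ⇒ (2 / 205)^4 = +1]
  = (205 / 11)    [QR: 205 ≡ 1 mod 4, sign kept]
  = (7 / 11)    [205 ≡ 7 mod 11]
  = -(11 / 7)    [QR: both ≡ 3 mod 4, sign flips]
  = -(4 / 7)    [11 ≡ 4 mod 7]
  = -(1 / 7)    [7 ≡ 7 mod 8 ⇒ (2 / 7)^2 = +1]
  = -1    [(1 / 7) = 1]

-1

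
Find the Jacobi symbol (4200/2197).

Reduce the numerator: 4200 ≡ 2003 (mod 2197), so (4200/2197) = (2003/2197).
2197 ≡ 1 (mod 4), so quadratic reciprocity gives (2003/2197) = (2197/2003). Reduce: 2197 ≡ 194 (mod 2003). Now have (194/2003).
Factor out 2: 194 = 2·97. Since 2003 ≡ 3 (mod 8), (2/2003) = -1. Now have -(97/2003).
97 ≡ 1 (mod 4), so quadratic reciprocity gives (97/2003) = (2003/97). Reduce: 2003 ≡ 63 (mod 97). Now have -(63/97).
97 ≡ 1 (mod 4), so quadratic reciprocity gives (63/97) = (97/63). Reduce: 97 ≡ 34 (mod 63). Now have -(34/63).
Factor out 2: 34 = 2·17. Since 63 ≡ 7 (mod 8), (2/63) = +1. Now have -(17/63).
17 ≡ 1 (mod 4), so quadratic reciprocity gives (17/63) = (63/17). Reduce: 63 ≡ 12 (mod 17). Now have -(12/17).
Factor out 2: 12 = 2^2·3. Since 17 ≡ 1 (mod 8), (2/17) = +1, and (2/17)^2 = +1. Now have -(3/17).
17 ≡ 1 (mod 4), so quadratic reciprocity gives (3/17) = (17/3). Reduce: 17 ≡ 2 (mod 3). Now have -(2/3).
Factor out 2: 2 = 2. Since 3 ≡ 3 (mod 8), (2/3) = -1. Now have (1/3).
(1/3) = 1. Collecting the sign factors: 1.

1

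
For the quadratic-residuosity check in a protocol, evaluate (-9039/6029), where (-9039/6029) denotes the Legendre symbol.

-1

(-9039/6029)
  = (3019/6029)    [-9039 ≡ 3019 mod 6029]
  = (6029/3019)    [QR: 6029 ≡ 1 mod 4, sign kept]
  = (3010/3019)    [6029 ≡ 3010 mod 3019]
  = -(1505/3019)    [3019 ≡ 3 mod 8 ⇒ (2/3019) = -1]
  = -(3019/1505)    [QR: 1505 ≡ 1 mod 4, sign kept]
  = -(9/1505)    [3019 ≡ 9 mod 1505]
  = -(1505/9)    [QR: 9 ≡ 1 mod 4, sign kept]
  = -(2/9)    [1505 ≡ 2 mod 9]
  = -(1/9)    [9 ≡ 1 mod 8 ⇒ (2/9) = +1]
  = -1    [(1/9) = 1]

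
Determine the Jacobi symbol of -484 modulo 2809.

Pull out -1: (-484/2809) = (-1/2809)·(484/2809). Since 2809 ≡ 1 (mod 4), (-1/2809) = +1. Now have (484/2809).
Factor out 2: 484 = 2^2·121. Since 2809 ≡ 1 (mod 8), (2/2809) = +1, and (2/2809)^2 = +1. Now have (121/2809).
121 ≡ 1 (mod 4), so quadratic reciprocity gives (121/2809) = (2809/121). Reduce: 2809 ≡ 26 (mod 121). Now have (26/121).
Factor out 2: 26 = 2·13. Since 121 ≡ 1 (mod 8), (2/121) = +1. Now have (13/121).
13 ≡ 1 (mod 4), so quadratic reciprocity gives (13/121) = (121/13). Reduce: 121 ≡ 4 (mod 13). Now have (4/13).
Factor out 2: 4 = 2^2. Since 13 ≡ 5 (mod 8), (2/13) = -1, and (2/13)^2 = +1. Now have (1/13).
(1/13) = 1. Collecting the sign factors: 1.

1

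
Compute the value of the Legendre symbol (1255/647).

-1

(1255/647)
  = (608/647)    [1255 ≡ 608 mod 647]
  = (19/647)    [647 ≡ 7 mod 8 ⇒ (2/647)^5 = +1]
  = -(647/19)    [QR: both ≡ 3 mod 4, sign flips]
  = -(1/19)    [647 ≡ 1 mod 19]
  = -1    [(1/19) = 1]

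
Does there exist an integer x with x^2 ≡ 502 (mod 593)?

yes

(502|593)
  = (251|593)    [593 ≡ 1 mod 8 ⇒ (2|593) = +1]
  = (593|251)    [QR: 593 ≡ 1 mod 4, sign kept]
  = (91|251)    [593 ≡ 91 mod 251]
  = -(251|91)    [QR: both ≡ 3 mod 4, sign flips]
  = -(69|91)    [251 ≡ 69 mod 91]
  = -(91|69)    [QR: 69 ≡ 1 mod 4, sign kept]
  = -(22|69)    [91 ≡ 22 mod 69]
  = (11|69)    [69 ≡ 5 mod 8 ⇒ (2|69) = -1]
  = (69|11)    [QR: 69 ≡ 1 mod 4, sign kept]
  = (3|11)    [69 ≡ 3 mod 11]
  = -(11|3)    [QR: both ≡ 3 mod 4, sign flips]
  = -(2|3)    [11 ≡ 2 mod 3]
  = (1|3)    [3 ≡ 3 mod 8 ⇒ (2|3) = -1]
  = 1    [(1|3) = 1]
(502|593) = 1, and 593 is prime, so 502 is a quadratic residue mod 593.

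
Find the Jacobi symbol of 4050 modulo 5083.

-1

Factor out 2: 4050 = 2·2025. Since 5083 ≡ 3 (mod 8), (2 / 5083) = -1. Now have -(2025 / 5083).
2025 ≡ 1 (mod 4), so quadratic reciprocity gives (2025 / 5083) = (5083 / 2025). Reduce: 5083 ≡ 1033 (mod 2025). Now have -(1033 / 2025).
1033 ≡ 1 (mod 4), so quadratic reciprocity gives (1033 / 2025) = (2025 / 1033). Reduce: 2025 ≡ 992 (mod 1033). Now have -(992 / 1033).
Factor out 2: 992 = 2^5·31. Since 1033 ≡ 1 (mod 8), (2 / 1033) = +1, and (2 / 1033)^5 = +1. Now have -(31 / 1033).
1033 ≡ 1 (mod 4), so quadratic reciprocity gives (31 / 1033) = (1033 / 31). Reduce: 1033 ≡ 10 (mod 31). Now have -(10 / 31).
Factor out 2: 10 = 2·5. Since 31 ≡ 7 (mod 8), (2 / 31) = +1. Now have -(5 / 31).
5 ≡ 1 (mod 4), so quadratic reciprocity gives (5 / 31) = (31 / 5). Reduce: 31 ≡ 1 (mod 5). Now have -(1 / 5).
(1 / 5) = 1. Collecting the sign factors: -1.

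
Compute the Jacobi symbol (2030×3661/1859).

-1

By multiplicativity, (2030·3661/1859) = (2030/1859)·(3661/1859).
First factor (2030/1859):
(2030/1859)
  = (171/1859)    [2030 ≡ 171 mod 1859]
  = -(1859/171)    [QR: both ≡ 3 mod 4, sign flips]
  = -(149/171)    [1859 ≡ 149 mod 171]
  = -(171/149)    [QR: 149 ≡ 1 mod 4, sign kept]
  = -(22/149)    [171 ≡ 22 mod 149]
  = (11/149)    [149 ≡ 5 mod 8 ⇒ (2/149) = -1]
  = (149/11)    [QR: 149 ≡ 1 mod 4, sign kept]
  = (6/11)    [149 ≡ 6 mod 11]
  = -(3/11)    [11 ≡ 3 mod 8 ⇒ (2/11) = -1]
  = (11/3)    [QR: both ≡ 3 mod 4, sign flips]
  = (2/3)    [11 ≡ 2 mod 3]
  = -(1/3)    [3 ≡ 3 mod 8 ⇒ (2/3) = -1]
  = -1    [(1/3) = 1]
Second factor (3661/1859):
(3661/1859)
  = (1802/1859)    [3661 ≡ 1802 mod 1859]
  = -(901/1859)    [1859 ≡ 3 mod 8 ⇒ (2/1859) = -1]
  = -(1859/901)    [QR: 901 ≡ 1 mod 4, sign kept]
  = -(57/901)    [1859 ≡ 57 mod 901]
  = -(901/57)    [QR: 57 ≡ 1 mod 4, sign kept]
  = -(46/57)    [901 ≡ 46 mod 57]
  = -(23/57)    [57 ≡ 1 mod 8 ⇒ (2/57) = +1]
  = -(57/23)    [QR: 57 ≡ 1 mod 4, sign kept]
  = -(11/23)    [57 ≡ 11 mod 23]
  = (23/11)    [QR: both ≡ 3 mod 4, sign flips]
  = (1/11)    [23 ≡ 1 mod 11]
  = 1    [(1/11) = 1]
Product: (-1)·(1) = -1.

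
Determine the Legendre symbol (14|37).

Factor out 2: 14 = 2·7. Since 37 ≡ 5 (mod 8), (2|37) = -1. Now have -(7|37).
37 ≡ 1 (mod 4), so quadratic reciprocity gives (7|37) = (37|7). Reduce: 37 ≡ 2 (mod 7). Now have -(2|7).
Factor out 2: 2 = 2. Since 7 ≡ 7 (mod 8), (2|7) = +1. Now have -(1|7).
(1|7) = 1. Collecting the sign factors: -1.

-1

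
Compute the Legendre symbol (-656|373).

1

(-656|373)
  = (90|373)    [-656 ≡ 90 mod 373]
  = -(45|373)    [373 ≡ 5 mod 8 ⇒ (2|373) = -1]
  = -(373|45)    [QR: 45 ≡ 1 mod 4, sign kept]
  = -(13|45)    [373 ≡ 13 mod 45]
  = -(45|13)    [QR: 13 ≡ 1 mod 4, sign kept]
  = -(6|13)    [45 ≡ 6 mod 13]
  = (3|13)    [13 ≡ 5 mod 8 ⇒ (2|13) = -1]
  = (13|3)    [QR: 13 ≡ 1 mod 4, sign kept]
  = (1|3)    [13 ≡ 1 mod 3]
  = 1    [(1|3) = 1]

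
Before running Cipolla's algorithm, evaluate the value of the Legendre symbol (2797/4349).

1

2797 ≡ 1 (mod 4), so quadratic reciprocity gives (2797/4349) = (4349/2797). Reduce: 4349 ≡ 1552 (mod 2797). Now have (1552/2797).
Factor out 2: 1552 = 2^4·97. Since 2797 ≡ 5 (mod 8), (2/2797) = -1, and (2/2797)^4 = +1. Now have (97/2797).
97 ≡ 1 (mod 4), so quadratic reciprocity gives (97/2797) = (2797/97). Reduce: 2797 ≡ 81 (mod 97). Now have (81/97).
81 ≡ 1 (mod 4), so quadratic reciprocity gives (81/97) = (97/81). Reduce: 97 ≡ 16 (mod 81). Now have (16/81).
Factor out 2: 16 = 2^4. Since 81 ≡ 1 (mod 8), (2/81) = +1, and (2/81)^4 = +1. Now have (1/81).
(1/81) = 1. Collecting the sign factors: 1.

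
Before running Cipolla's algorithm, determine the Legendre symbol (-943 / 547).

Reduce the numerator: -943 ≡ 151 (mod 547), so (-943 / 547) = (151 / 547).
Both 151 ≡ 3 and 547 ≡ 3 (mod 4), so reciprocity gives (151 / 547) = -(547 / 151). Reduce: 547 ≡ 94 (mod 151). Now have -(94 / 151).
Factor out 2: 94 = 2·47. Since 151 ≡ 7 (mod 8), (2 / 151) = +1. Now have -(47 / 151).
Both 47 ≡ 3 and 151 ≡ 3 (mod 4), so reciprocity gives (47 / 151) = -(151 / 47). Reduce: 151 ≡ 10 (mod 47). Now have (10 / 47).
Factor out 2: 10 = 2·5. Since 47 ≡ 7 (mod 8), (2 / 47) = +1. Now have (5 / 47).
5 ≡ 1 (mod 4), so quadratic reciprocity gives (5 / 47) = (47 / 5). Reduce: 47 ≡ 2 (mod 5). Now have (2 / 5).
Factor out 2: 2 = 2. Since 5 ≡ 5 (mod 8), (2 / 5) = -1. Now have -(1 / 5).
(1 / 5) = 1. Collecting the sign factors: -1.

-1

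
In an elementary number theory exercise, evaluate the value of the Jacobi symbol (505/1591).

505 ≡ 1 (mod 4), so quadratic reciprocity gives (505/1591) = (1591/505). Reduce: 1591 ≡ 76 (mod 505). Now have (76/505).
Factor out 2: 76 = 2^2·19. Since 505 ≡ 1 (mod 8), (2/505) = +1, and (2/505)^2 = +1. Now have (19/505).
505 ≡ 1 (mod 4), so quadratic reciprocity gives (19/505) = (505/19). Reduce: 505 ≡ 11 (mod 19). Now have (11/19).
Both 11 ≡ 3 and 19 ≡ 3 (mod 4), so reciprocity gives (11/19) = -(19/11). Reduce: 19 ≡ 8 (mod 11). Now have -(8/11).
Factor out 2: 8 = 2^3. Since 11 ≡ 3 (mod 8), (2/11) = -1, and (2/11)^3 = -1. Now have (1/11).
(1/11) = 1. Collecting the sign factors: 1.

1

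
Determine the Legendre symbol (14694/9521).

1

Reduce the numerator: 14694 ≡ 5173 (mod 9521), so (14694/9521) = (5173/9521).
5173 ≡ 1 (mod 4), so quadratic reciprocity gives (5173/9521) = (9521/5173). Reduce: 9521 ≡ 4348 (mod 5173). Now have (4348/5173).
Factor out 2: 4348 = 2^2·1087. Since 5173 ≡ 5 (mod 8), (2/5173) = -1, and (2/5173)^2 = +1. Now have (1087/5173).
5173 ≡ 1 (mod 4), so quadratic reciprocity gives (1087/5173) = (5173/1087). Reduce: 5173 ≡ 825 (mod 1087). Now have (825/1087).
825 ≡ 1 (mod 4), so quadratic reciprocity gives (825/1087) = (1087/825). Reduce: 1087 ≡ 262 (mod 825). Now have (262/825).
Factor out 2: 262 = 2·131. Since 825 ≡ 1 (mod 8), (2/825) = +1. Now have (131/825).
825 ≡ 1 (mod 4), so quadratic reciprocity gives (131/825) = (825/131). Reduce: 825 ≡ 39 (mod 131). Now have (39/131).
Both 39 ≡ 3 and 131 ≡ 3 (mod 4), so reciprocity gives (39/131) = -(131/39). Reduce: 131 ≡ 14 (mod 39). Now have -(14/39).
Factor out 2: 14 = 2·7. Since 39 ≡ 7 (mod 8), (2/39) = +1. Now have -(7/39).
Both 7 ≡ 3 and 39 ≡ 3 (mod 4), so reciprocity gives (7/39) = -(39/7). Reduce: 39 ≡ 4 (mod 7). Now have (4/7).
Factor out 2: 4 = 2^2. Since 7 ≡ 7 (mod 8), (2/7) = +1, and (2/7)^2 = +1. Now have (1/7).
(1/7) = 1. Collecting the sign factors: 1.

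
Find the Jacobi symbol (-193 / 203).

1

Pull out -1: (-193 / 203) = (-1 / 203)·(193 / 203). Since 203 ≡ 3 (mod 4), (-1 / 203) = -1. Now have -(193 / 203).
193 ≡ 1 (mod 4), so quadratic reciprocity gives (193 / 203) = (203 / 193). Reduce: 203 ≡ 10 (mod 193). Now have -(10 / 193).
Factor out 2: 10 = 2·5. Since 193 ≡ 1 (mod 8), (2 / 193) = +1. Now have -(5 / 193).
5 ≡ 1 (mod 4), so quadratic reciprocity gives (5 / 193) = (193 / 5). Reduce: 193 ≡ 3 (mod 5). Now have -(3 / 5).
5 ≡ 1 (mod 4), so quadratic reciprocity gives (3 / 5) = (5 / 3). Reduce: 5 ≡ 2 (mod 3). Now have -(2 / 3).
Factor out 2: 2 = 2. Since 3 ≡ 3 (mod 8), (2 / 3) = -1. Now have (1 / 3).
(1 / 3) = 1. Collecting the sign factors: 1.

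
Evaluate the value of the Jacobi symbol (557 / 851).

557 ≡ 1 (mod 4), so quadratic reciprocity gives (557 / 851) = (851 / 557). Reduce: 851 ≡ 294 (mod 557). Now have (294 / 557).
Factor out 2: 294 = 2·147. Since 557 ≡ 5 (mod 8), (2 / 557) = -1. Now have -(147 / 557).
557 ≡ 1 (mod 4), so quadratic reciprocity gives (147 / 557) = (557 / 147). Reduce: 557 ≡ 116 (mod 147). Now have -(116 / 147).
Factor out 2: 116 = 2^2·29. Since 147 ≡ 3 (mod 8), (2 / 147) = -1, and (2 / 147)^2 = +1. Now have -(29 / 147).
29 ≡ 1 (mod 4), so quadratic reciprocity gives (29 / 147) = (147 / 29). Reduce: 147 ≡ 2 (mod 29). Now have -(2 / 29).
Factor out 2: 2 = 2. Since 29 ≡ 5 (mod 8), (2 / 29) = -1. Now have (1 / 29).
(1 / 29) = 1. Collecting the sign factors: 1.

1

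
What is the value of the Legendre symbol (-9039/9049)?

1

Reduce the numerator: -9039 ≡ 10 (mod 9049), so (-9039/9049) = (10/9049).
Factor out 2: 10 = 2·5. Since 9049 ≡ 1 (mod 8), (2/9049) = +1. Now have (5/9049).
5 ≡ 1 (mod 4), so quadratic reciprocity gives (5/9049) = (9049/5). Reduce: 9049 ≡ 4 (mod 5). Now have (4/5).
Factor out 2: 4 = 2^2. Since 5 ≡ 5 (mod 8), (2/5) = -1, and (2/5)^2 = +1. Now have (1/5).
(1/5) = 1. Collecting the sign factors: 1.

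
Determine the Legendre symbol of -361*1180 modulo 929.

By multiplicativity, (-361·1180 / 929) = (-361 / 929)·(1180 / 929).
First factor (-361 / 929):
(-361 / 929)
  = (568 / 929)    [-361 ≡ 568 mod 929]
  = (71 / 929)    [929 ≡ 1 mod 8 ⇒ (2 / 929)^3 = +1]
  = (929 / 71)    [QR: 929 ≡ 1 mod 4, sign kept]
  = (6 / 71)    [929 ≡ 6 mod 71]
  = (3 / 71)    [71 ≡ 7 mod 8 ⇒ (2 / 71) = +1]
  = -(71 / 3)    [QR: both ≡ 3 mod 4, sign flips]
  = -(2 / 3)    [71 ≡ 2 mod 3]
  = (1 / 3)    [3 ≡ 3 mod 8 ⇒ (2 / 3) = -1]
  = 1    [(1 / 3) = 1]
Second factor (1180 / 929):
(1180 / 929)
  = (251 / 929)    [1180 ≡ 251 mod 929]
  = (929 / 251)    [QR: 929 ≡ 1 mod 4, sign kept]
  = (176 / 251)    [929 ≡ 176 mod 251]
  = (11 / 251)    [251 ≡ 3 mod 8 ⇒ (2 / 251)^4 = +1]
  = -(251 / 11)    [QR: both ≡ 3 mod 4, sign flips]
  = -(9 / 11)    [251 ≡ 9 mod 11]
  = -(11 / 9)    [QR: 9 ≡ 1 mod 4, sign kept]
  = -(2 / 9)    [11 ≡ 2 mod 9]
  = -(1 / 9)    [9 ≡ 1 mod 8 ⇒ (2 / 9) = +1]
  = -1    [(1 / 9) = 1]
Product: (1)·(-1) = -1.

-1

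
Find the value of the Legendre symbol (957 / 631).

1

Reduce the numerator: 957 ≡ 326 (mod 631), so (957 / 631) = (326 / 631).
Factor out 2: 326 = 2·163. Since 631 ≡ 7 (mod 8), (2 / 631) = +1. Now have (163 / 631).
Both 163 ≡ 3 and 631 ≡ 3 (mod 4), so reciprocity gives (163 / 631) = -(631 / 163). Reduce: 631 ≡ 142 (mod 163). Now have -(142 / 163).
Factor out 2: 142 = 2·71. Since 163 ≡ 3 (mod 8), (2 / 163) = -1. Now have (71 / 163).
Both 71 ≡ 3 and 163 ≡ 3 (mod 4), so reciprocity gives (71 / 163) = -(163 / 71). Reduce: 163 ≡ 21 (mod 71). Now have -(21 / 71).
21 ≡ 1 (mod 4), so quadratic reciprocity gives (21 / 71) = (71 / 21). Reduce: 71 ≡ 8 (mod 21). Now have -(8 / 21).
Factor out 2: 8 = 2^3. Since 21 ≡ 5 (mod 8), (2 / 21) = -1, and (2 / 21)^3 = -1. Now have (1 / 21).
(1 / 21) = 1. Collecting the sign factors: 1.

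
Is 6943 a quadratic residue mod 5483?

no

(6943/5483)
  = (1460/5483)    [6943 ≡ 1460 mod 5483]
  = (365/5483)    [5483 ≡ 3 mod 8 ⇒ (2/5483)^2 = +1]
  = (5483/365)    [QR: 365 ≡ 1 mod 4, sign kept]
  = (8/365)    [5483 ≡ 8 mod 365]
  = -(1/365)    [365 ≡ 5 mod 8 ⇒ (2/365)^3 = -1]
  = -1    [(1/365) = 1]
The Legendre symbol is -1, so x^2 ≡ 6943 (mod 5483) has no solution.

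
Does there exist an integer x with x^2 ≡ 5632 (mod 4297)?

no

Reduce the numerator: 5632 ≡ 1335 (mod 4297), so (5632/4297) = (1335/4297).
4297 ≡ 1 (mod 4), so quadratic reciprocity gives (1335/4297) = (4297/1335). Reduce: 4297 ≡ 292 (mod 1335). Now have (292/1335).
Factor out 2: 292 = 2^2·73. Since 1335 ≡ 7 (mod 8), (2/1335) = +1, and (2/1335)^2 = +1. Now have (73/1335).
73 ≡ 1 (mod 4), so quadratic reciprocity gives (73/1335) = (1335/73). Reduce: 1335 ≡ 21 (mod 73). Now have (21/73).
21 ≡ 1 (mod 4), so quadratic reciprocity gives (21/73) = (73/21). Reduce: 73 ≡ 10 (mod 21). Now have (10/21).
Factor out 2: 10 = 2·5. Since 21 ≡ 5 (mod 8), (2/21) = -1. Now have -(5/21).
5 ≡ 1 (mod 4), so quadratic reciprocity gives (5/21) = (21/5). Reduce: 21 ≡ 1 (mod 5). Now have -(1/5).
(1/5) = 1. Collecting the sign factors: -1.
(5632/4297) = -1, and 4297 is prime, so 5632 is not a quadratic residue mod 4297.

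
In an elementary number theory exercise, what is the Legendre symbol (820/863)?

Factor out 2: 820 = 2^2·205. Since 863 ≡ 7 (mod 8), (2/863) = +1, and (2/863)^2 = +1. Now have (205/863).
205 ≡ 1 (mod 4), so quadratic reciprocity gives (205/863) = (863/205). Reduce: 863 ≡ 43 (mod 205). Now have (43/205).
205 ≡ 1 (mod 4), so quadratic reciprocity gives (43/205) = (205/43). Reduce: 205 ≡ 33 (mod 43). Now have (33/43).
33 ≡ 1 (mod 4), so quadratic reciprocity gives (33/43) = (43/33). Reduce: 43 ≡ 10 (mod 33). Now have (10/33).
Factor out 2: 10 = 2·5. Since 33 ≡ 1 (mod 8), (2/33) = +1. Now have (5/33).
5 ≡ 1 (mod 4), so quadratic reciprocity gives (5/33) = (33/5). Reduce: 33 ≡ 3 (mod 5). Now have (3/5).
5 ≡ 1 (mod 4), so quadratic reciprocity gives (3/5) = (5/3). Reduce: 5 ≡ 2 (mod 3). Now have (2/3).
Factor out 2: 2 = 2. Since 3 ≡ 3 (mod 8), (2/3) = -1. Now have -(1/3).
(1/3) = 1. Collecting the sign factors: -1.

-1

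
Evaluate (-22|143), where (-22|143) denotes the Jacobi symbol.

0

(-22|143)
  = -(22|143)    [143 ≡ 3 mod 4 ⇒ (-1|143) = -1]
  = -(11|143)    [143 ≡ 7 mod 8 ⇒ (2|143) = +1]
  = (143|11)    [QR: both ≡ 3 mod 4, sign flips]
  = (0|11)    [143 ≡ 0 mod 11]
  = 0    [numerator 0, gcd > 1]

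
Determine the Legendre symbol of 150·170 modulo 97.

By multiplicativity, (150·170/97) = (150/97)·(170/97).
First factor (150/97):
(150/97)
  = (53/97)    [150 ≡ 53 mod 97]
  = (97/53)    [QR: 53 ≡ 1 mod 4, sign kept]
  = (44/53)    [97 ≡ 44 mod 53]
  = (11/53)    [53 ≡ 5 mod 8 ⇒ (2/53)^2 = +1]
  = (53/11)    [QR: 53 ≡ 1 mod 4, sign kept]
  = (9/11)    [53 ≡ 9 mod 11]
  = (11/9)    [QR: 9 ≡ 1 mod 4, sign kept]
  = (2/9)    [11 ≡ 2 mod 9]
  = (1/9)    [9 ≡ 1 mod 8 ⇒ (2/9) = +1]
  = 1    [(1/9) = 1]
Second factor (170/97):
(170/97)
  = (73/97)    [170 ≡ 73 mod 97]
  = (97/73)    [QR: 73 ≡ 1 mod 4, sign kept]
  = (24/73)    [97 ≡ 24 mod 73]
  = (3/73)    [73 ≡ 1 mod 8 ⇒ (2/73)^3 = +1]
  = (73/3)    [QR: 73 ≡ 1 mod 4, sign kept]
  = (1/3)    [73 ≡ 1 mod 3]
  = 1    [(1/3) = 1]
Product: (1)·(1) = 1.

1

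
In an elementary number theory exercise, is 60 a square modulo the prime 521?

no

Factor out 2: 60 = 2^2·15. Since 521 ≡ 1 (mod 8), (2/521) = +1, and (2/521)^2 = +1. Now have (15/521).
521 ≡ 1 (mod 4), so quadratic reciprocity gives (15/521) = (521/15). Reduce: 521 ≡ 11 (mod 15). Now have (11/15).
Both 11 ≡ 3 and 15 ≡ 3 (mod 4), so reciprocity gives (11/15) = -(15/11). Reduce: 15 ≡ 4 (mod 11). Now have -(4/11).
Factor out 2: 4 = 2^2. Since 11 ≡ 3 (mod 8), (2/11) = -1, and (2/11)^2 = +1. Now have -(1/11).
(1/11) = 1. Collecting the sign factors: -1.
(60/521) = -1, and 521 is prime, so 60 is not a quadratic residue mod 521.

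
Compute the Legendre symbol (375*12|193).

-1

By multiplicativity, (375·12|193) = (375|193)·(12|193).
First factor (375|193):
Reduce the numerator: 375 ≡ 182 (mod 193), so (375|193) = (182|193).
Factor out 2: 182 = 2·91. Since 193 ≡ 1 (mod 8), (2|193) = +1. Now have (91|193).
193 ≡ 1 (mod 4), so quadratic reciprocity gives (91|193) = (193|91). Reduce: 193 ≡ 11 (mod 91). Now have (11|91).
Both 11 ≡ 3 and 91 ≡ 3 (mod 4), so reciprocity gives (11|91) = -(91|11). Reduce: 91 ≡ 3 (mod 11). Now have -(3|11).
Both 3 ≡ 3 and 11 ≡ 3 (mod 4), so reciprocity gives (3|11) = -(11|3). Reduce: 11 ≡ 2 (mod 3). Now have (2|3).
Factor out 2: 2 = 2. Since 3 ≡ 3 (mod 8), (2|3) = -1. Now have -(1|3).
(1|3) = 1. Collecting the sign factors: -1.
Second factor (12|193):
Factor out 2: 12 = 2^2·3. Since 193 ≡ 1 (mod 8), (2|193) = +1, and (2|193)^2 = +1. Now have (3|193).
193 ≡ 1 (mod 4), so quadratic reciprocity gives (3|193) = (193|3). Reduce: 193 ≡ 1 (mod 3). Now have (1|3).
(1|3) = 1. Collecting the sign factors: 1.
Product: (-1)·(1) = -1.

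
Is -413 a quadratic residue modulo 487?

Pull out -1: (-413|487) = (-1|487)·(413|487). Since 487 ≡ 3 (mod 4), (-1|487) = -1. Now have -(413|487).
413 ≡ 1 (mod 4), so quadratic reciprocity gives (413|487) = (487|413). Reduce: 487 ≡ 74 (mod 413). Now have -(74|413).
Factor out 2: 74 = 2·37. Since 413 ≡ 5 (mod 8), (2|413) = -1. Now have (37|413).
37 ≡ 1 (mod 4), so quadratic reciprocity gives (37|413) = (413|37). Reduce: 413 ≡ 6 (mod 37). Now have (6|37).
Factor out 2: 6 = 2·3. Since 37 ≡ 5 (mod 8), (2|37) = -1. Now have -(3|37).
37 ≡ 1 (mod 4), so quadratic reciprocity gives (3|37) = (37|3). Reduce: 37 ≡ 1 (mod 3). Now have -(1|3).
(1|3) = 1. Collecting the sign factors: -1.
(-413|487) = -1, and 487 is prime, so -413 is not a quadratic residue mod 487.

no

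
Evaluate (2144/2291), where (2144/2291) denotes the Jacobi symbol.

(2144/2291)
  = -(67/2291)    [2291 ≡ 3 mod 8 ⇒ (2/2291)^5 = -1]
  = (2291/67)    [QR: both ≡ 3 mod 4, sign flips]
  = (13/67)    [2291 ≡ 13 mod 67]
  = (67/13)    [QR: 13 ≡ 1 mod 4, sign kept]
  = (2/13)    [67 ≡ 2 mod 13]
  = -(1/13)    [13 ≡ 5 mod 8 ⇒ (2/13) = -1]
  = -1    [(1/13) = 1]

-1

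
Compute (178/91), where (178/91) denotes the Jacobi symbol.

-1

Reduce the numerator: 178 ≡ 87 (mod 91), so (178/91) = (87/91).
Both 87 ≡ 3 and 91 ≡ 3 (mod 4), so reciprocity gives (87/91) = -(91/87). Reduce: 91 ≡ 4 (mod 87). Now have -(4/87).
Factor out 2: 4 = 2^2. Since 87 ≡ 7 (mod 8), (2/87) = +1, and (2/87)^2 = +1. Now have -(1/87).
(1/87) = 1. Collecting the sign factors: -1.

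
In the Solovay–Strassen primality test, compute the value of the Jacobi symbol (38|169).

(38|169)
  = (19|169)    [169 ≡ 1 mod 8 ⇒ (2|169) = +1]
  = (169|19)    [QR: 169 ≡ 1 mod 4, sign kept]
  = (17|19)    [169 ≡ 17 mod 19]
  = (19|17)    [QR: 17 ≡ 1 mod 4, sign kept]
  = (2|17)    [19 ≡ 2 mod 17]
  = (1|17)    [17 ≡ 1 mod 8 ⇒ (2|17) = +1]
  = 1    [(1|17) = 1]

1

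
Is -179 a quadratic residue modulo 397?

yes

Reduce the numerator: -179 ≡ 218 (mod 397), so (-179/397) = (218/397).
Factor out 2: 218 = 2·109. Since 397 ≡ 5 (mod 8), (2/397) = -1. Now have -(109/397).
109 ≡ 1 (mod 4), so quadratic reciprocity gives (109/397) = (397/109). Reduce: 397 ≡ 70 (mod 109). Now have -(70/109).
Factor out 2: 70 = 2·35. Since 109 ≡ 5 (mod 8), (2/109) = -1. Now have (35/109).
109 ≡ 1 (mod 4), so quadratic reciprocity gives (35/109) = (109/35). Reduce: 109 ≡ 4 (mod 35). Now have (4/35).
Factor out 2: 4 = 2^2. Since 35 ≡ 3 (mod 8), (2/35) = -1, and (2/35)^2 = +1. Now have (1/35).
(1/35) = 1. Collecting the sign factors: 1.
The Legendre symbol is 1, so x^2 ≡ -179 (mod 397) has solution.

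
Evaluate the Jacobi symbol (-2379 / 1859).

(-2379 / 1859)
  = (1339 / 1859)    [-2379 ≡ 1339 mod 1859]
  = -(1859 / 1339)    [QR: both ≡ 3 mod 4, sign flips]
  = -(520 / 1339)    [1859 ≡ 520 mod 1339]
  = (65 / 1339)    [1339 ≡ 3 mod 8 ⇒ (2 / 1339)^3 = -1]
  = (1339 / 65)    [QR: 65 ≡ 1 mod 4, sign kept]
  = (39 / 65)    [1339 ≡ 39 mod 65]
  = (65 / 39)    [QR: 65 ≡ 1 mod 4, sign kept]
  = (26 / 39)    [65 ≡ 26 mod 39]
  = (13 / 39)    [39 ≡ 7 mod 8 ⇒ (2 / 39) = +1]
  = (39 / 13)    [QR: 13 ≡ 1 mod 4, sign kept]
  = (0 / 13)    [39 ≡ 0 mod 13]
  = 0    [numerator 0, gcd > 1]

0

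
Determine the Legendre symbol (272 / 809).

-1

Factor out 2: 272 = 2^4·17. Since 809 ≡ 1 (mod 8), (2 / 809) = +1, and (2 / 809)^4 = +1. Now have (17 / 809).
17 ≡ 1 (mod 4), so quadratic reciprocity gives (17 / 809) = (809 / 17). Reduce: 809 ≡ 10 (mod 17). Now have (10 / 17).
Factor out 2: 10 = 2·5. Since 17 ≡ 1 (mod 8), (2 / 17) = +1. Now have (5 / 17).
5 ≡ 1 (mod 4), so quadratic reciprocity gives (5 / 17) = (17 / 5). Reduce: 17 ≡ 2 (mod 5). Now have (2 / 5).
Factor out 2: 2 = 2. Since 5 ≡ 5 (mod 8), (2 / 5) = -1. Now have -(1 / 5).
(1 / 5) = 1. Collecting the sign factors: -1.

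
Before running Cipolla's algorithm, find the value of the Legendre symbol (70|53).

Reduce the numerator: 70 ≡ 17 (mod 53), so (70|53) = (17|53).
17 ≡ 1 (mod 4), so quadratic reciprocity gives (17|53) = (53|17). Reduce: 53 ≡ 2 (mod 17). Now have (2|17).
Factor out 2: 2 = 2. Since 17 ≡ 1 (mod 8), (2|17) = +1. Now have (1|17).
(1|17) = 1. Collecting the sign factors: 1.

1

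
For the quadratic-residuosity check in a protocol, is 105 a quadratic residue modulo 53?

Reduce the numerator: 105 ≡ 52 (mod 53), so (105/53) = (52/53).
Factor out 2: 52 = 2^2·13. Since 53 ≡ 5 (mod 8), (2/53) = -1, and (2/53)^2 = +1. Now have (13/53).
13 ≡ 1 (mod 4), so quadratic reciprocity gives (13/53) = (53/13). Reduce: 53 ≡ 1 (mod 13). Now have (1/13).
(1/13) = 1. Collecting the sign factors: 1.
(105/53) = 1, and 53 is prime, so 105 is a quadratic residue mod 53.

yes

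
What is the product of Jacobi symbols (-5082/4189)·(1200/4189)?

By multiplicativity, (-5082·1200/4189) = (-5082/4189)·(1200/4189).
First factor (-5082/4189):
(-5082/4189)
  = (3296/4189)    [-5082 ≡ 3296 mod 4189]
  = -(103/4189)    [4189 ≡ 5 mod 8 ⇒ (2/4189)^5 = -1]
  = -(4189/103)    [QR: 4189 ≡ 1 mod 4, sign kept]
  = -(69/103)    [4189 ≡ 69 mod 103]
  = -(103/69)    [QR: 69 ≡ 1 mod 4, sign kept]
  = -(34/69)    [103 ≡ 34 mod 69]
  = (17/69)    [69 ≡ 5 mod 8 ⇒ (2/69) = -1]
  = (69/17)    [QR: 17 ≡ 1 mod 4, sign kept]
  = (1/17)    [69 ≡ 1 mod 17]
  = 1    [(1/17) = 1]
Second factor (1200/4189):
(1200/4189)
  = (75/4189)    [4189 ≡ 5 mod 8 ⇒ (2/4189)^4 = +1]
  = (4189/75)    [QR: 4189 ≡ 1 mod 4, sign kept]
  = (64/75)    [4189 ≡ 64 mod 75]
  = (1/75)    [75 ≡ 3 mod 8 ⇒ (2/75)^6 = +1]
  = 1    [(1/75) = 1]
Product: (1)·(1) = 1.

1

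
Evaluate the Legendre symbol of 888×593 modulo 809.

-1

By multiplicativity, (888·593 / 809) = (888 / 809)·(593 / 809).
First factor (888 / 809):
(888 / 809)
  = (79 / 809)    [888 ≡ 79 mod 809]
  = (809 / 79)    [QR: 809 ≡ 1 mod 4, sign kept]
  = (19 / 79)    [809 ≡ 19 mod 79]
  = -(79 / 19)    [QR: both ≡ 3 mod 4, sign flips]
  = -(3 / 19)    [79 ≡ 3 mod 19]
  = (19 / 3)    [QR: both ≡ 3 mod 4, sign flips]
  = (1 / 3)    [19 ≡ 1 mod 3]
  = 1    [(1 / 3) = 1]
Second factor (593 / 809):
(593 / 809)
  = (809 / 593)    [QR: 593 ≡ 1 mod 4, sign kept]
  = (216 / 593)    [809 ≡ 216 mod 593]
  = (27 / 593)    [593 ≡ 1 mod 8 ⇒ (2 / 593)^3 = +1]
  = (593 / 27)    [QR: 593 ≡ 1 mod 4, sign kept]
  = (26 / 27)    [593 ≡ 26 mod 27]
  = -(13 / 27)    [27 ≡ 3 mod 8 ⇒ (2 / 27) = -1]
  = -(27 / 13)    [QR: 13 ≡ 1 mod 4, sign kept]
  = -(1 / 13)    [27 ≡ 1 mod 13]
  = -1    [(1 / 13) = 1]
Product: (1)·(-1) = -1.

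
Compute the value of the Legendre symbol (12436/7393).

1

(12436/7393)
  = (5043/7393)    [12436 ≡ 5043 mod 7393]
  = (7393/5043)    [QR: 7393 ≡ 1 mod 4, sign kept]
  = (2350/5043)    [7393 ≡ 2350 mod 5043]
  = -(1175/5043)    [5043 ≡ 3 mod 8 ⇒ (2/5043) = -1]
  = (5043/1175)    [QR: both ≡ 3 mod 4, sign flips]
  = (343/1175)    [5043 ≡ 343 mod 1175]
  = -(1175/343)    [QR: both ≡ 3 mod 4, sign flips]
  = -(146/343)    [1175 ≡ 146 mod 343]
  = -(73/343)    [343 ≡ 7 mod 8 ⇒ (2/343) = +1]
  = -(343/73)    [QR: 73 ≡ 1 mod 4, sign kept]
  = -(51/73)    [343 ≡ 51 mod 73]
  = -(73/51)    [QR: 73 ≡ 1 mod 4, sign kept]
  = -(22/51)    [73 ≡ 22 mod 51]
  = (11/51)    [51 ≡ 3 mod 8 ⇒ (2/51) = -1]
  = -(51/11)    [QR: both ≡ 3 mod 4, sign flips]
  = -(7/11)    [51 ≡ 7 mod 11]
  = (11/7)    [QR: both ≡ 3 mod 4, sign flips]
  = (4/7)    [11 ≡ 4 mod 7]
  = (1/7)    [7 ≡ 7 mod 8 ⇒ (2/7)^2 = +1]
  = 1    [(1/7) = 1]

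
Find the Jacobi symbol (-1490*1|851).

-1

By multiplicativity, (-1490·1|851) = (-1490|851)·(1|851).
First factor (-1490|851):
(-1490|851)
  = -(1490|851)    [851 ≡ 3 mod 4 ⇒ (-1|851) = -1]
  = -(639|851)    [1490 ≡ 639 mod 851]
  = (851|639)    [QR: both ≡ 3 mod 4, sign flips]
  = (212|639)    [851 ≡ 212 mod 639]
  = (53|639)    [639 ≡ 7 mod 8 ⇒ (2|639)^2 = +1]
  = (639|53)    [QR: 53 ≡ 1 mod 4, sign kept]
  = (3|53)    [639 ≡ 3 mod 53]
  = (53|3)    [QR: 53 ≡ 1 mod 4, sign kept]
  = (2|3)    [53 ≡ 2 mod 3]
  = -(1|3)    [3 ≡ 3 mod 8 ⇒ (2|3) = -1]
  = -1    [(1|3) = 1]
Second factor (1|851):
(1|851)
  = 1    [(1|851) = 1]
Product: (-1)·(1) = -1.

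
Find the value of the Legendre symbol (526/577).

Factor out 2: 526 = 2·263. Since 577 ≡ 1 (mod 8), (2/577) = +1. Now have (263/577).
577 ≡ 1 (mod 4), so quadratic reciprocity gives (263/577) = (577/263). Reduce: 577 ≡ 51 (mod 263). Now have (51/263).
Both 51 ≡ 3 and 263 ≡ 3 (mod 4), so reciprocity gives (51/263) = -(263/51). Reduce: 263 ≡ 8 (mod 51). Now have -(8/51).
Factor out 2: 8 = 2^3. Since 51 ≡ 3 (mod 8), (2/51) = -1, and (2/51)^3 = -1. Now have (1/51).
(1/51) = 1. Collecting the sign factors: 1.

1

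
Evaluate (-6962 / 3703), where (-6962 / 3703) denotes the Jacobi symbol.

(-6962 / 3703)
  = -(6962 / 3703)    [3703 ≡ 3 mod 4 ⇒ (-1 / 3703) = -1]
  = -(3259 / 3703)    [6962 ≡ 3259 mod 3703]
  = (3703 / 3259)    [QR: both ≡ 3 mod 4, sign flips]
  = (444 / 3259)    [3703 ≡ 444 mod 3259]
  = (111 / 3259)    [3259 ≡ 3 mod 8 ⇒ (2 / 3259)^2 = +1]
  = -(3259 / 111)    [QR: both ≡ 3 mod 4, sign flips]
  = -(40 / 111)    [3259 ≡ 40 mod 111]
  = -(5 / 111)    [111 ≡ 7 mod 8 ⇒ (2 / 111)^3 = +1]
  = -(111 / 5)    [QR: 5 ≡ 1 mod 4, sign kept]
  = -(1 / 5)    [111 ≡ 1 mod 5]
  = -1    [(1 / 5) = 1]

-1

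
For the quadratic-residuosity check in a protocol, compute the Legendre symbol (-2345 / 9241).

1

(-2345 / 9241)
  = (2345 / 9241)    [9241 ≡ 1 mod 4 ⇒ (-1 / 9241) = +1]
  = (9241 / 2345)    [QR: 2345 ≡ 1 mod 4, sign kept]
  = (2206 / 2345)    [9241 ≡ 2206 mod 2345]
  = (1103 / 2345)    [2345 ≡ 1 mod 8 ⇒ (2 / 2345) = +1]
  = (2345 / 1103)    [QR: 2345 ≡ 1 mod 4, sign kept]
  = (139 / 1103)    [2345 ≡ 139 mod 1103]
  = -(1103 / 139)    [QR: both ≡ 3 mod 4, sign flips]
  = -(130 / 139)    [1103 ≡ 130 mod 139]
  = (65 / 139)    [139 ≡ 3 mod 8 ⇒ (2 / 139) = -1]
  = (139 / 65)    [QR: 65 ≡ 1 mod 4, sign kept]
  = (9 / 65)    [139 ≡ 9 mod 65]
  = (65 / 9)    [QR: 9 ≡ 1 mod 4, sign kept]
  = (2 / 9)    [65 ≡ 2 mod 9]
  = (1 / 9)    [9 ≡ 1 mod 8 ⇒ (2 / 9) = +1]
  = 1    [(1 / 9) = 1]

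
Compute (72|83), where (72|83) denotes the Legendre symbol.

-1

Factor out 2: 72 = 2^3·9. Since 83 ≡ 3 (mod 8), (2|83) = -1, and (2|83)^3 = -1. Now have -(9|83).
9 ≡ 1 (mod 4), so quadratic reciprocity gives (9|83) = (83|9). Reduce: 83 ≡ 2 (mod 9). Now have -(2|9).
Factor out 2: 2 = 2. Since 9 ≡ 1 (mod 8), (2|9) = +1. Now have -(1|9).
(1|9) = 1. Collecting the sign factors: -1.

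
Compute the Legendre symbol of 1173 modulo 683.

1

Reduce the numerator: 1173 ≡ 490 (mod 683), so (1173|683) = (490|683).
Factor out 2: 490 = 2·245. Since 683 ≡ 3 (mod 8), (2|683) = -1. Now have -(245|683).
245 ≡ 1 (mod 4), so quadratic reciprocity gives (245|683) = (683|245). Reduce: 683 ≡ 193 (mod 245). Now have -(193|245).
193 ≡ 1 (mod 4), so quadratic reciprocity gives (193|245) = (245|193). Reduce: 245 ≡ 52 (mod 193). Now have -(52|193).
Factor out 2: 52 = 2^2·13. Since 193 ≡ 1 (mod 8), (2|193) = +1, and (2|193)^2 = +1. Now have -(13|193).
13 ≡ 1 (mod 4), so quadratic reciprocity gives (13|193) = (193|13). Reduce: 193 ≡ 11 (mod 13). Now have -(11|13).
13 ≡ 1 (mod 4), so quadratic reciprocity gives (11|13) = (13|11). Reduce: 13 ≡ 2 (mod 11). Now have -(2|11).
Factor out 2: 2 = 2. Since 11 ≡ 3 (mod 8), (2|11) = -1. Now have (1|11).
(1|11) = 1. Collecting the sign factors: 1.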